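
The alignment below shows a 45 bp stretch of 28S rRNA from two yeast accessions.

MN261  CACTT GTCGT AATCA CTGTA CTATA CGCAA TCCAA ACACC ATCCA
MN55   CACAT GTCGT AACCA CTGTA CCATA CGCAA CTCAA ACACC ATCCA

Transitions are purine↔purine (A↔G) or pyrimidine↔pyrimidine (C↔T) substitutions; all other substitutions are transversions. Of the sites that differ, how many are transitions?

Mismatches occur at site 4 (T→A, transversion), site 13 (T→C, transition), site 22 (T→C, transition), site 31 (T→C, transition), site 32 (C→T, transition).
Of the 5 differences, 4 transitions and 1 transversion, so the answer is 4.

4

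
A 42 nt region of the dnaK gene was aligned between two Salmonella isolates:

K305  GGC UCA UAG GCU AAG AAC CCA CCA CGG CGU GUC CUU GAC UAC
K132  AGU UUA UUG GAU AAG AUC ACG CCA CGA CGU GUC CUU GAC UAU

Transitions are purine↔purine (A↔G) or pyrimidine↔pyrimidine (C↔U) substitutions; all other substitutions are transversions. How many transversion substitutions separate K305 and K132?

The sequences differ at positions 1 (G/A, transition), 3 (C/U, transition), 5 (C/U, transition), 8 (A/U, transversion), 11 (C/A, transversion), 17 (A/U, transversion), 19 (C/A, transversion), 21 (A/G, transition), 27 (G/A, transition), 42 (C/U, transition).
Of the 10 differences, 6 transitions and 4 transversions, so the answer is 4.

4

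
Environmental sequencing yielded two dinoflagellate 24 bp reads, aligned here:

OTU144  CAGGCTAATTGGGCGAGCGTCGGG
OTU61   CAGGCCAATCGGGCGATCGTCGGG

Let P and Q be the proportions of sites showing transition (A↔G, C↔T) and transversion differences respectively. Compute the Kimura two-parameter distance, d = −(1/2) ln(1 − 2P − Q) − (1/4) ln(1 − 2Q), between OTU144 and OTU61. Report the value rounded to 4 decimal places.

0.1386

Mismatches occur at site 6 (T/C, transition), site 10 (T/C, transition), site 17 (G/T, transversion).
Of the 3 differences, 2 transitions and 1 transversion over 24 sites: P = 2/24 = 0.083333, Q = 1/24 = 0.041667.
d = −0.5·ln(0.791667) − 0.25·ln(0.916666) = −0.5·(-0.233614) − 0.25·(-0.087012) = 0.1386.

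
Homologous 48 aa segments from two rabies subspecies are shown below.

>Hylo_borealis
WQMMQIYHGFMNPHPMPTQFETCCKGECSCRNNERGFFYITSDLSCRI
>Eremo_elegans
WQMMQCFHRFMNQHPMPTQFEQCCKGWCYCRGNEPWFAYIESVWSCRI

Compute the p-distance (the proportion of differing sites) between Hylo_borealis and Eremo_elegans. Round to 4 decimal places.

0.2917

Differing sites — 6:I/C; 7:Y/F; 9:G/R; 13:P/Q; 22:T/Q; 27:E/W; 29:S/Y; 32:N/G; 35:R/P; 36:G/W; 38:F/A; 41:T/E; 43:D/V; 44:L/W.
There are 14 differences over 48 sites, so p = 14/48 = 0.2917.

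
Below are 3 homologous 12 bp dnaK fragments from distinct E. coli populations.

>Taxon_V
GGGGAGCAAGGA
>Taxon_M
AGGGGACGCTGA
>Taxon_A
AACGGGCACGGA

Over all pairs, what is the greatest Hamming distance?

6

Pairwise Hamming distances:
  Taxon_V vs Taxon_M: 6
  Taxon_V vs Taxon_A: 5
  Taxon_M vs Taxon_A: 5
The largest is 6, between Taxon_V and Taxon_M.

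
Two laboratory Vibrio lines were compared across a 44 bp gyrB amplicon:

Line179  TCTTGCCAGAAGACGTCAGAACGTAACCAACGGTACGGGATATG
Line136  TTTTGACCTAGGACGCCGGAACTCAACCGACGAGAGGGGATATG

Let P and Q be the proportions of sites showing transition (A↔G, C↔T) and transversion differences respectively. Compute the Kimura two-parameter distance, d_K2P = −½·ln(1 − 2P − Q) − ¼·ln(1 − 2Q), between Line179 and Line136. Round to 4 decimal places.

0.3827

The sequences differ at positions 2 (C/T, transition), 6 (C/A, transversion), 8 (A/C, transversion), 9 (G/T, transversion), 11 (A/G, transition), 16 (T/C, transition), 18 (A/G, transition), 23 (G/T, transversion), 24 (T/C, transition), 29 (A/G, transition), 33 (G/A, transition), 34 (T/G, transversion), 36 (C/G, transversion).
Of the 13 differences, 7 transitions and 6 transversions over 44 sites: P = 7/44 = 0.159091, Q = 6/44 = 0.136364.
d = −0.5·ln(0.545454) − 0.25·ln(0.727272) = −0.5·(-0.606137) − 0.25·(-0.318455) = 0.3827.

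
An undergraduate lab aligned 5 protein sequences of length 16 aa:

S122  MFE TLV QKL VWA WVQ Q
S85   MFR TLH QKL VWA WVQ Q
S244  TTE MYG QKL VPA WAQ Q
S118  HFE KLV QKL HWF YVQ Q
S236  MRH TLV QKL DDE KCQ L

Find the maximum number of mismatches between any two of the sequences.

12

Pairwise Hamming distances:
  S122 vs S85: 2
  S122 vs S244: 7
  S122 vs S118: 5
  S122 vs S236: 8
  S85 vs S244: 8
  S85 vs S118: 7
  S85 vs S236: 9
  S244 vs S118: 10
  S244 vs S236: 12
  S118 vs S236: 10
The largest is 12, between S244 and S236.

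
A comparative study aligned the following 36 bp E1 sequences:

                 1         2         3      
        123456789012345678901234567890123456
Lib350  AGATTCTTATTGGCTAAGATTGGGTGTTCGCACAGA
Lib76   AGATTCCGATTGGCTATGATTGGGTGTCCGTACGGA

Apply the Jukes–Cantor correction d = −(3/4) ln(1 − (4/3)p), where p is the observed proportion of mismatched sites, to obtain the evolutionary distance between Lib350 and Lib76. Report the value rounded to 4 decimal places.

The sequences differ at positions 7 (T/C), 8 (T/G), 17 (A/T), 28 (T/C), 31 (C/T), 34 (A/G).
p = 6/36 = 0.166667.
d = −0.75 · ln(1 − (4/3)·0.166667) = −0.75 · ln(0.777777) = −0.75 · (-0.251315) = 0.1885.

0.1885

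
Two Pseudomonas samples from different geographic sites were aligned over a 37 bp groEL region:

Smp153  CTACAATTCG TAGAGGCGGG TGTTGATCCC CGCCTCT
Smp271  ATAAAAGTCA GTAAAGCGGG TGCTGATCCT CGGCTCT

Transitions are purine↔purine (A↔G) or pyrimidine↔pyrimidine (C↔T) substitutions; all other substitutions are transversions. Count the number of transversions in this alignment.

Mismatches occur at site 1 (C↔A, transversion), site 4 (C↔A, transversion), site 7 (T↔G, transversion), site 10 (G↔A, transition), site 11 (T↔G, transversion), site 12 (A↔T, transversion), site 13 (G↔A, transition), site 15 (G↔A, transition), site 23 (T↔C, transition), site 30 (C↔T, transition), site 33 (C↔G, transversion).
Of the 11 differences, 5 transitions and 6 transversions, so the answer is 6.

6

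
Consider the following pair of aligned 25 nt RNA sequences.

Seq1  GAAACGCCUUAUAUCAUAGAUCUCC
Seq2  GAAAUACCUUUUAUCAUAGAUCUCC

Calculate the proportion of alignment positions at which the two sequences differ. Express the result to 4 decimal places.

Mismatches occur at site 5 (C↔U), site 6 (G↔A), site 11 (A↔U).
There are 3 differences over 25 sites, so p = 3/25 = 0.1200.

0.1200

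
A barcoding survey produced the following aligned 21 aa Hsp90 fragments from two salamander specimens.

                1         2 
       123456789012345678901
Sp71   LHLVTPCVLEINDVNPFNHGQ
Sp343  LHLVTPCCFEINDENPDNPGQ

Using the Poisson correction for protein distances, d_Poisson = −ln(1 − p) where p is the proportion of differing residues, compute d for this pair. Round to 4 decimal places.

Mismatches occur at site 8 (V↔C), site 9 (L↔F), site 14 (V↔E), site 17 (F↔D), site 19 (H↔P).
p = 5/21 = 0.238095.
d = −ln(1 − 0.238095) = −ln(0.761905) = 0.2719.

0.2719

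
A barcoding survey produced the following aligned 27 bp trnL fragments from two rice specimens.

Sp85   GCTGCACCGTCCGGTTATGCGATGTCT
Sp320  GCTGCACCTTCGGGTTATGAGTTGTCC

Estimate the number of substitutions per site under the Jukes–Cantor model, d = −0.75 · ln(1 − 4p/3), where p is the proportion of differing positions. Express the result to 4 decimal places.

0.2127

The sequences differ at positions 9 (G/T), 12 (C/G), 20 (C/A), 22 (A/T), 27 (T/C).
p = 5/27 = 0.185185.
d = −0.75 · ln(1 − (4/3)·0.185185) = −0.75 · ln(0.753087) = −0.75 · (-0.283575) = 0.2127.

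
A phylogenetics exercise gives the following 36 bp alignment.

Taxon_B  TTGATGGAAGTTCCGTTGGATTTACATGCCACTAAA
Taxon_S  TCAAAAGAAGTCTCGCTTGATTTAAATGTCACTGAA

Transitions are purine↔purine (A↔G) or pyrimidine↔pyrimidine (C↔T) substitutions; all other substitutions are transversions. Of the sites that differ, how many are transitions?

Mismatches occur at site 2 (T→C, transition), site 3 (G→A, transition), site 5 (T→A, transversion), site 6 (G→A, transition), site 12 (T→C, transition), site 13 (C→T, transition), site 16 (T→C, transition), site 18 (G→T, transversion), site 25 (C→A, transversion), site 29 (C→T, transition), site 34 (A→G, transition).
Of the 11 differences, 8 transitions and 3 transversions, so the answer is 8.

8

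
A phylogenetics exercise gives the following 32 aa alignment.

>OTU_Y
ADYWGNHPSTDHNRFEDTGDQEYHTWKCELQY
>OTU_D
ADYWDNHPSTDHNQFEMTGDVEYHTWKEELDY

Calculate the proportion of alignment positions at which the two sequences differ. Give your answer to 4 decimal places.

The sequences differ at positions 5 (G/D), 14 (R/Q), 17 (D/M), 21 (Q/V), 28 (C/E), 31 (Q/D).
There are 6 differences over 32 sites, so p = 6/32 = 0.1875.

0.1875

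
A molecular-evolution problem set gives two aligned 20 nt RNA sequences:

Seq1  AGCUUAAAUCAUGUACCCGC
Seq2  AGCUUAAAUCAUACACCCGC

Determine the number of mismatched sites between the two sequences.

2

Mismatches occur at site 13 (G↔A), site 14 (U↔C).
That gives 2 mismatches out of 20 aligned sites, so the Hamming distance is 2.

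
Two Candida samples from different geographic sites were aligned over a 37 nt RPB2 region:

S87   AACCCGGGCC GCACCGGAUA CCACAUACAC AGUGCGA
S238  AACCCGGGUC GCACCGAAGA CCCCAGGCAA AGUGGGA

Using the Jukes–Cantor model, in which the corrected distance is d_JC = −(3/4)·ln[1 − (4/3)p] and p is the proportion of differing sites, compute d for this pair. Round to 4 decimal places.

Differing sites — 9:C/U; 17:G/A; 19:U/G; 23:A/C; 26:U/G; 27:A/G; 30:C/A; 35:C/G.
p = 8/37 = 0.216216.
d = −0.75 · ln(1 − (4/3)·0.216216) = −0.75 · ln(0.711712) = −0.75 · (-0.340082) = 0.2551.

0.2551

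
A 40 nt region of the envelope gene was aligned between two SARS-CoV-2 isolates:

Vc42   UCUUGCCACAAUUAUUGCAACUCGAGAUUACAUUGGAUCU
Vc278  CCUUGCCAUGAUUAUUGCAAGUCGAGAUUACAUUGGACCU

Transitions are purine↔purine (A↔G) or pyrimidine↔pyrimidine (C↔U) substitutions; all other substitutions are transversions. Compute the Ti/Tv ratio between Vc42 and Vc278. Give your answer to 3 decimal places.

4.000

Mismatches occur at site 1 (U↔C, transition), site 9 (C↔U, transition), site 10 (A↔G, transition), site 21 (C↔G, transversion), site 38 (U↔C, transition).
Of the 5 differences, 4 transitions and 1 transversion, so Ti/Tv = 4/1 = 4.000.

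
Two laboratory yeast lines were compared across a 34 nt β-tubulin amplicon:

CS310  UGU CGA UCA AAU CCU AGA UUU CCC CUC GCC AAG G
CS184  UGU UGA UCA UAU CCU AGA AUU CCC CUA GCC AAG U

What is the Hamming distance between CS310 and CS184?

5

The sequences differ at positions 4 (C/U), 10 (A/U), 19 (U/A), 27 (C/A), 34 (G/U).
That gives 5 mismatches out of 34 aligned sites, so the Hamming distance is 5.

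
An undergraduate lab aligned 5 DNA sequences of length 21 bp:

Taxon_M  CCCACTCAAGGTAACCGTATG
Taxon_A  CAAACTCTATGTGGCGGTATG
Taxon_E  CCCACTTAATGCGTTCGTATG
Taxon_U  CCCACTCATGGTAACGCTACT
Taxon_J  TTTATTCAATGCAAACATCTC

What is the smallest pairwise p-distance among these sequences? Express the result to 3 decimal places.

0.238

Pairwise Hamming distances:
  Taxon_M vs Taxon_A: 7
  Taxon_M vs Taxon_E: 6
  Taxon_M vs Taxon_U: 5
  Taxon_M vs Taxon_J: 10
  Taxon_A vs Taxon_E: 8
  Taxon_A vs Taxon_U: 10
  Taxon_A vs Taxon_J: 13
  Taxon_E vs Taxon_U: 11
  Taxon_E vs Taxon_J: 11
  Taxon_U vs Taxon_J: 13
The smallest is 5 mismatches, between Taxon_M and Taxon_U; p = 5/21 = 0.238.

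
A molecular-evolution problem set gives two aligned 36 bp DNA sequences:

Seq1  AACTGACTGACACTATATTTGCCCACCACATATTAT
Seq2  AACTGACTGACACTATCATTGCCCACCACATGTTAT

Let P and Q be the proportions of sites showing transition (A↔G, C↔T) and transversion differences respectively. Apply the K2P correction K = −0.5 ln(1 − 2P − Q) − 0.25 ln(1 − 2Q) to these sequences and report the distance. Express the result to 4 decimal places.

Differing sites — 17:A/C (Tv); 18:T/A (Tv); 32:A/G (Ti).
Of the 3 differences, 1 transition and 2 transversions over 36 sites: P = 1/36 = 0.027778, Q = 2/36 = 0.055556.
d = −0.5·ln(0.888888) − 0.25·ln(0.888888) = −0.5·(-0.117784) − 0.25·(-0.117784) = 0.0883.

0.0883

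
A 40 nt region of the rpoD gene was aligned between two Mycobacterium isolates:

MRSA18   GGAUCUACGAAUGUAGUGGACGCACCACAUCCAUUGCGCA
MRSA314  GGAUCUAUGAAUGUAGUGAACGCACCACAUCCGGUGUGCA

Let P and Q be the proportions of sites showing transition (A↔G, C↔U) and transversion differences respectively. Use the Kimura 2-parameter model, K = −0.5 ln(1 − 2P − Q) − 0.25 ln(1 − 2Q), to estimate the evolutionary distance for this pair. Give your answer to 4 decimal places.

Mismatches occur at site 8 (C→U, transition), site 19 (G→A, transition), site 33 (A→G, transition), site 34 (U→G, transversion), site 37 (C→U, transition).
Of the 5 differences, 4 transitions and 1 transversion over 40 sites: P = 4/40 = 0.100000, Q = 1/40 = 0.025000.
d = −0.5·ln(0.775000) − 0.25·ln(0.950000) = −0.5·(-0.254892) − 0.25·(-0.051293) = 0.1403.

0.1403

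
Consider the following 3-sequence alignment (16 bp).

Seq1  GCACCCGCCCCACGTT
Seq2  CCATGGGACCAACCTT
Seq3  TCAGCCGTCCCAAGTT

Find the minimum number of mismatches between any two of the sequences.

Pairwise Hamming distances:
  Seq1 vs Seq2: 7
  Seq1 vs Seq3: 4
  Seq2 vs Seq3: 8
The smallest is 4, between Seq1 and Seq3.

4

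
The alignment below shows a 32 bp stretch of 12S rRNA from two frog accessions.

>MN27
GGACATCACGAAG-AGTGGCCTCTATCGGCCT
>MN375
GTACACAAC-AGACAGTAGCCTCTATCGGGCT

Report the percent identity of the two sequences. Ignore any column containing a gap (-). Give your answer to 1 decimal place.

76.7%

Excluding the 2 gap columns leaves 30 comparable sites.
The sequences differ at positions 2 (G/T), 6 (T/C), 7 (C/A), 12 (A/G), 13 (G/A), 18 (G/A), 30 (C/G).
23 of the 30 comparable sites match, so the percent identity is 23/30 × 100 = 76.7%.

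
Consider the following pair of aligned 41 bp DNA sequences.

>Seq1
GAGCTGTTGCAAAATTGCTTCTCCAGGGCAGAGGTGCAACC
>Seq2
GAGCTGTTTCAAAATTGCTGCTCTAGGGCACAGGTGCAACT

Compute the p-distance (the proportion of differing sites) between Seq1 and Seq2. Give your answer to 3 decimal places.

0.122

Differing sites — 9:G/T; 20:T/G; 24:C/T; 31:G/C; 41:C/T.
There are 5 differences over 41 sites, so p = 5/41 = 0.122.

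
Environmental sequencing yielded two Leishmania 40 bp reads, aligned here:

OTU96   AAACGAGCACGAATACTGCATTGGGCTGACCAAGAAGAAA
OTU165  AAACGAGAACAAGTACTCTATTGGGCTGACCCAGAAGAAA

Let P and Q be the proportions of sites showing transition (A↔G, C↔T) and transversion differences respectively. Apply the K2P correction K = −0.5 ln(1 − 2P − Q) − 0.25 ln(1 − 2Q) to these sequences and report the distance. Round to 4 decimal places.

0.1681

Differing sites — 8:C/A (Tv); 11:G/A (Ti); 13:A/G (Ti); 18:G/C (Tv); 19:C/T (Ti); 32:A/C (Tv).
Of the 6 differences, 3 transitions and 3 transversions over 40 sites: P = 3/40 = 0.075000, Q = 3/40 = 0.075000.
d = −0.5·ln(0.775000) − 0.25·ln(0.850000) = −0.5·(-0.254892) − 0.25·(-0.162519) = 0.1681.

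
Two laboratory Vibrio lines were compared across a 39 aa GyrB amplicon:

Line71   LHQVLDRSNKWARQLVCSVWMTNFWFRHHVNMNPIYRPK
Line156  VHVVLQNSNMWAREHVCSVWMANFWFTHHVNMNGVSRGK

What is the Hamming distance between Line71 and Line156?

Differing sites — 1:L/V; 3:Q/V; 6:D/Q; 7:R/N; 10:K/M; 14:Q/E; 15:L/H; 22:T/A; 27:R/T; 34:P/G; 35:I/V; 36:Y/S; 38:P/G.
That gives 13 mismatches out of 39 aligned sites, so the Hamming distance is 13.

13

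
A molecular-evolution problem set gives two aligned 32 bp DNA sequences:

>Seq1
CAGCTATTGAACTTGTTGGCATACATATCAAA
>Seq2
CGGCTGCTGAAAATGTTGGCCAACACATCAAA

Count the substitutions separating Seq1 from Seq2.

8

The sequences differ at positions 2 (A/G), 6 (A/G), 7 (T/C), 12 (C/A), 13 (T/A), 21 (A/C), 22 (T/A), 26 (T/C).
That gives 8 mismatches out of 32 aligned sites, so the Hamming distance is 8.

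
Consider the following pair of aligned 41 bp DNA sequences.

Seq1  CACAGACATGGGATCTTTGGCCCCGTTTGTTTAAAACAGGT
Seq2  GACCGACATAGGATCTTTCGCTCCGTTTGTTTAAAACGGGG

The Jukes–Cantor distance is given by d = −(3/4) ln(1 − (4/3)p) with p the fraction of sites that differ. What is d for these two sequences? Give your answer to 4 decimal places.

0.1937

Mismatches occur at site 1 (C→G), site 4 (A→C), site 10 (G→A), site 19 (G→C), site 22 (C→T), site 38 (A→G), site 41 (T→G).
p = 7/41 = 0.170732.
d = −0.75 · ln(1 − (4/3)·0.170732) = −0.75 · ln(0.772357) = −0.75 · (-0.258308) = 0.1937.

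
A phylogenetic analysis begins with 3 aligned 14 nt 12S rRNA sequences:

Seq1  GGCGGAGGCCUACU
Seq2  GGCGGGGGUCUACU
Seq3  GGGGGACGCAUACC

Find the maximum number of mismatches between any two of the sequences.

6

Pairwise Hamming distances:
  Seq1 vs Seq2: 2
  Seq1 vs Seq3: 4
  Seq2 vs Seq3: 6
The largest is 6, between Seq2 and Seq3.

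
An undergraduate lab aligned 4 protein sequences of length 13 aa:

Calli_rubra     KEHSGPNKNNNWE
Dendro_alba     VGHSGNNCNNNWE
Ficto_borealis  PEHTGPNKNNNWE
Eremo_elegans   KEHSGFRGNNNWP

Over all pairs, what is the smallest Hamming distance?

Pairwise Hamming distances:
  Calli_rubra vs Dendro_alba: 4
  Calli_rubra vs Ficto_borealis: 2
  Calli_rubra vs Eremo_elegans: 4
  Dendro_alba vs Ficto_borealis: 5
  Dendro_alba vs Eremo_elegans: 6
  Ficto_borealis vs Eremo_elegans: 6
The smallest is 2, between Calli_rubra and Ficto_borealis.

2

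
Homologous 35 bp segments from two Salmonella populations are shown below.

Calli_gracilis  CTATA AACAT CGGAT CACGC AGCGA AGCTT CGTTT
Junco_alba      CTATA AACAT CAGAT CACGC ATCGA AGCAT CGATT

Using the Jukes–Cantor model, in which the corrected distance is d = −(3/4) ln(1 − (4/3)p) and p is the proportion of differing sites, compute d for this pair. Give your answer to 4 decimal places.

Differing sites — 12:G/A; 22:G/T; 29:T/A; 33:T/A.
p = 4/35 = 0.114286.
d = −0.75 · ln(1 − (4/3)·0.114286) = −0.75 · ln(0.847619) = −0.75 · (-0.165324) = 0.1240.

0.1240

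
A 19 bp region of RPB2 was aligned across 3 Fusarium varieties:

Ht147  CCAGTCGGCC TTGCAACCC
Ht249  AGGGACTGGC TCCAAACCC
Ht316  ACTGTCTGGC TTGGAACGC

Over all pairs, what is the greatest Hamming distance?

Pairwise Hamming distances:
  Ht147 vs Ht249: 9
  Ht147 vs Ht316: 6
  Ht249 vs Ht316: 7
The largest is 9, between Ht147 and Ht249.

9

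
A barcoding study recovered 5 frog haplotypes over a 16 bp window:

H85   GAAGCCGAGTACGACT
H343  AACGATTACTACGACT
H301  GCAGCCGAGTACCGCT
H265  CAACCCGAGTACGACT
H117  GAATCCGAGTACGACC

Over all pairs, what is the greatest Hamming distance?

Pairwise Hamming distances:
  H85 vs H343: 6
  H85 vs H301: 3
  H85 vs H265: 2
  H85 vs H117: 2
  H343 vs H301: 9
  H343 vs H265: 7
  H343 vs H117: 8
  H301 vs H265: 5
  H301 vs H117: 5
  H265 vs H117: 3
The largest is 9, between H343 and H301.

9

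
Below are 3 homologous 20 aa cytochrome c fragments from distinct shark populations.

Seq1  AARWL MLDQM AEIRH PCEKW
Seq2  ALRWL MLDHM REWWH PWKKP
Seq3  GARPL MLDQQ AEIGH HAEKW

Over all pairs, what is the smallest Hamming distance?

6

Pairwise Hamming distances:
  Seq1 vs Seq2: 8
  Seq1 vs Seq3: 6
  Seq2 vs Seq3: 12
The smallest is 6, between Seq1 and Seq3.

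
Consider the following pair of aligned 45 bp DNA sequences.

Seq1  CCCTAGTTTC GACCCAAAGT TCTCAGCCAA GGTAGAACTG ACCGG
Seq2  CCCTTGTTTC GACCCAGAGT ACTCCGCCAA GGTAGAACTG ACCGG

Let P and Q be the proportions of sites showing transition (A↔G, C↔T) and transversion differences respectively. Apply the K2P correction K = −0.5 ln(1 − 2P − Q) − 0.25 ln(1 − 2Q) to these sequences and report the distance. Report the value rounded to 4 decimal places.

0.0947

Mismatches occur at site 5 (A/T, transversion), site 17 (A/G, transition), site 21 (T/A, transversion), site 25 (A/C, transversion).
Of the 4 differences, 1 transition and 3 transversions over 45 sites: P = 1/45 = 0.022222, Q = 3/45 = 0.066667.
d = −0.5·ln(0.888889) − 0.25·ln(0.866666) = −0.5·(-0.117783) − 0.25·(-0.143102) = 0.0947.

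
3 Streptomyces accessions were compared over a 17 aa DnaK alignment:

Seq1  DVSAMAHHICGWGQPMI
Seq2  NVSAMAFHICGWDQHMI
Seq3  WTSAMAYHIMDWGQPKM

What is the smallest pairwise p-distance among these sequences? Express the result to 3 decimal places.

Pairwise Hamming distances:
  Seq1 vs Seq2: 4
  Seq1 vs Seq3: 7
  Seq2 vs Seq3: 9
The smallest is 4 mismatches, between Seq1 and Seq2; p = 4/17 = 0.235.

0.235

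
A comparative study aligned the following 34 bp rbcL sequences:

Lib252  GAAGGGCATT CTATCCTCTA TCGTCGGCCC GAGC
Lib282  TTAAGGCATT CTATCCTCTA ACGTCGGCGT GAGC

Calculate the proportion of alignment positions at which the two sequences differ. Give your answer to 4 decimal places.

Mismatches occur at site 1 (G/T), site 2 (A/T), site 4 (G/A), site 21 (T/A), site 29 (C/G), site 30 (C/T).
There are 6 differences over 34 sites, so p = 6/34 = 0.1765.

0.1765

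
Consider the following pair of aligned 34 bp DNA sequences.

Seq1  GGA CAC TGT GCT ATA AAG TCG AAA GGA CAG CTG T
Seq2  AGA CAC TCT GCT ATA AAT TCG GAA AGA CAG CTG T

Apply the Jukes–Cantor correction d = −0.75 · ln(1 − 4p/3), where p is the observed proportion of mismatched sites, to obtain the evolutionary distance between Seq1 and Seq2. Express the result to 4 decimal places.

The sequences differ at positions 1 (G/A), 8 (G/C), 18 (G/T), 22 (A/G), 25 (G/A).
p = 5/34 = 0.147059.
d = −0.75 · ln(1 − (4/3)·0.147059) = −0.75 · ln(0.803921) = −0.75 · (-0.218254) = 0.1637.

0.1637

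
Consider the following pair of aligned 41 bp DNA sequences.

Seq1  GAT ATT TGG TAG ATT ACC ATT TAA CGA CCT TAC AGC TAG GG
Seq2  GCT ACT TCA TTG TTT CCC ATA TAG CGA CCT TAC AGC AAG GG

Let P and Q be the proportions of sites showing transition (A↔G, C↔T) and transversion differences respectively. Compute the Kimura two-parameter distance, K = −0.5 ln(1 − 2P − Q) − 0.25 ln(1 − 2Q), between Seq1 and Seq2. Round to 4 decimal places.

Differing sites — 2:A/C (Tv); 5:T/C (Ti); 8:G/C (Tv); 9:G/A (Ti); 11:A/T (Tv); 13:A/T (Tv); 16:A/C (Tv); 21:T/A (Tv); 24:A/G (Ti); 37:T/A (Tv).
Of the 10 differences, 3 transitions and 7 transversions over 41 sites: P = 3/41 = 0.073171, Q = 7/41 = 0.170732.
d = −0.5·ln(0.682926) − 0.25·ln(0.658536) = −0.5·(-0.381369) − 0.25·(-0.417736) = 0.2951.

0.2951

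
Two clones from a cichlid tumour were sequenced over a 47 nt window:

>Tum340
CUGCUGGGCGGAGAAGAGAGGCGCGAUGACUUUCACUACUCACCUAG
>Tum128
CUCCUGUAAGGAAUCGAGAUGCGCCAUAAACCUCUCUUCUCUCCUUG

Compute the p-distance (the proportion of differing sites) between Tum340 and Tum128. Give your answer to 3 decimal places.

Mismatches occur at site 3 (G/C), site 7 (G/U), site 8 (G/A), site 9 (C/A), site 13 (G/A), site 14 (A/U), site 15 (A/C), site 20 (G/U), site 25 (G/C), site 28 (G/A), site 30 (C/A), site 31 (U/C), site 32 (U/C), site 35 (A/U), site 38 (A/U), site 42 (A/U), site 46 (A/U).
There are 17 differences over 47 sites, so p = 17/47 = 0.362.

0.362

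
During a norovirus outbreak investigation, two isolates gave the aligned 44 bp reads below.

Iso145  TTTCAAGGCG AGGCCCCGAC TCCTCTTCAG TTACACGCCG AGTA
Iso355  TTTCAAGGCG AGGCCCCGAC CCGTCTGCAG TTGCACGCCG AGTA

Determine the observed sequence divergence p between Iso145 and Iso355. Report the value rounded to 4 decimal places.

Mismatches occur at site 21 (T→C), site 23 (C→G), site 27 (T→G), site 33 (A→G).
There are 4 differences over 44 sites, so p = 4/44 = 0.0909.

0.0909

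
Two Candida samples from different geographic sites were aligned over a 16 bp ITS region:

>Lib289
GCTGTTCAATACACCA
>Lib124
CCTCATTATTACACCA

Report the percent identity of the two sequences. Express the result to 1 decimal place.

68.8%

The sequences differ at positions 1 (G/C), 4 (G/C), 5 (T/A), 7 (C/T), 9 (A/T).
11 of the 16 sites match, so the percent identity is 11/16 × 100 = 68.8%.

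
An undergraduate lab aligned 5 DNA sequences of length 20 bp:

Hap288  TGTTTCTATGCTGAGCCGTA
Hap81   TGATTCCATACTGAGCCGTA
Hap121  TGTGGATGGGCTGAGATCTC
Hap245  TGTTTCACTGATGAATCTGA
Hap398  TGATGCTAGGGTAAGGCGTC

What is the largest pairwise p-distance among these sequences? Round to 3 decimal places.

Pairwise Hamming distances:
  Hap288 vs Hap81: 3
  Hap288 vs Hap121: 9
  Hap288 vs Hap245: 7
  Hap288 vs Hap398: 7
  Hap81 vs Hap121: 12
  Hap81 vs Hap245: 9
  Hap81 vs Hap398: 8
  Hap121 vs Hap245: 13
  Hap121 vs Hap398: 9
  Hap245 vs Hap398: 12
The largest is 13 mismatches, between Hap121 and Hap245; p = 13/20 = 0.650.

0.650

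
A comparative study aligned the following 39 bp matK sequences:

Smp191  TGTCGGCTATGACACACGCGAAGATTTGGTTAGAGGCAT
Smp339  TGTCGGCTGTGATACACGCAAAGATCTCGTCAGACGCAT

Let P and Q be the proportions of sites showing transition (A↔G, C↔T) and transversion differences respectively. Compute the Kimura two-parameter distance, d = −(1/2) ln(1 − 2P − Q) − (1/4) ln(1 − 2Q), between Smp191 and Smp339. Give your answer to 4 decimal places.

0.2109

Mismatches occur at site 9 (A→G, transition), site 13 (C→T, transition), site 20 (G→A, transition), site 26 (T→C, transition), site 28 (G→C, transversion), site 31 (T→C, transition), site 35 (G→C, transversion).
Of the 7 differences, 5 transitions and 2 transversions over 39 sites: P = 5/39 = 0.128205, Q = 2/39 = 0.051282.
d = −0.5·ln(0.692308) − 0.25·ln(0.897436) = −0.5·(-0.367724) − 0.25·(-0.108213) = 0.2109.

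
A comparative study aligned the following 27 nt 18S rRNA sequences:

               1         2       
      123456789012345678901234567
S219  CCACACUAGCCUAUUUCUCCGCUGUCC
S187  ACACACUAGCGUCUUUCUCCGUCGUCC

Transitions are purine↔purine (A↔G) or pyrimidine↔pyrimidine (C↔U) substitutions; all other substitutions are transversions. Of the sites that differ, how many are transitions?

Mismatches occur at site 1 (C→A, transversion), site 11 (C→G, transversion), site 13 (A→C, transversion), site 22 (C→U, transition), site 23 (U→C, transition).
Of the 5 differences, 2 transitions and 3 transversions, so the answer is 2.

2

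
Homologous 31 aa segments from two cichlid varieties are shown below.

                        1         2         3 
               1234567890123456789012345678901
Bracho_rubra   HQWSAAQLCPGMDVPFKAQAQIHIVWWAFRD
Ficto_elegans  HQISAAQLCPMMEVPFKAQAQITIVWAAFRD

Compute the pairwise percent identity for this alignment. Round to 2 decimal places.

Mismatches occur at site 3 (W→I), site 11 (G→M), site 13 (D→E), site 23 (H→T), site 27 (W→A).
26 of the 31 sites match, so the percent identity is 26/31 × 100 = 83.87%.

83.87%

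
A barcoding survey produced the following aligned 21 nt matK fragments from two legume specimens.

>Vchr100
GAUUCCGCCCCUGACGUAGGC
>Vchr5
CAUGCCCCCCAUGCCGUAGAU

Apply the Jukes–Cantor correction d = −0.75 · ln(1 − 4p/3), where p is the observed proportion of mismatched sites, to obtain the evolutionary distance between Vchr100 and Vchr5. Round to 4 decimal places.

0.4408

The sequences differ at positions 1 (G/C), 4 (U/G), 7 (G/C), 11 (C/A), 14 (A/C), 20 (G/A), 21 (C/U).
p = 7/21 = 0.333333.
d = −0.75 · ln(1 − (4/3)·0.333333) = −0.75 · ln(0.555556) = −0.75 · (-0.587786) = 0.4408.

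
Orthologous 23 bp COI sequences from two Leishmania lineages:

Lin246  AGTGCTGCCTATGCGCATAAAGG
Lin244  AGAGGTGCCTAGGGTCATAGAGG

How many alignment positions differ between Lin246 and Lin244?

Differing sites — 3:T/A; 5:C/G; 12:T/G; 14:C/G; 15:G/T; 20:A/G.
That gives 6 mismatches out of 23 aligned sites, so the Hamming distance is 6.

6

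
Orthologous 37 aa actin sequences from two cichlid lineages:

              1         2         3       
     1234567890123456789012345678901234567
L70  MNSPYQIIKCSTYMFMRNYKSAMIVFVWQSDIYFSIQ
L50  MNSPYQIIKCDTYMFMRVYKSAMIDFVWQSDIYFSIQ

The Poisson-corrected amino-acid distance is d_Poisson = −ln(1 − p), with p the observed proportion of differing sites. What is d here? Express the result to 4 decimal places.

0.0846

Mismatches occur at site 11 (S↔D), site 18 (N↔V), site 25 (V↔D).
p = 3/37 = 0.081081.
d = −ln(1 − 0.081081) = −ln(0.918919) = 0.0846.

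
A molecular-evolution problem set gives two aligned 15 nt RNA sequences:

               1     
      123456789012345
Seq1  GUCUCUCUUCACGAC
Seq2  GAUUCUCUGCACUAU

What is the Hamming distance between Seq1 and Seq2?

5

Mismatches occur at site 2 (U↔A), site 3 (C↔U), site 9 (U↔G), site 13 (G↔U), site 15 (C↔U).
That gives 5 mismatches out of 15 aligned sites, so the Hamming distance is 5.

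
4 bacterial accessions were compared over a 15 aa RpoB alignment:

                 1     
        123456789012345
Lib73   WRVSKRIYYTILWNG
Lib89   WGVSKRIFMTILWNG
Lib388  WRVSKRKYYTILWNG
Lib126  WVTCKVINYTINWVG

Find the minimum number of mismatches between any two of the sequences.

1

Pairwise Hamming distances:
  Lib73 vs Lib89: 3
  Lib73 vs Lib388: 1
  Lib73 vs Lib126: 7
  Lib89 vs Lib388: 4
  Lib89 vs Lib126: 8
  Lib388 vs Lib126: 8
The smallest is 1, between Lib73 and Lib388.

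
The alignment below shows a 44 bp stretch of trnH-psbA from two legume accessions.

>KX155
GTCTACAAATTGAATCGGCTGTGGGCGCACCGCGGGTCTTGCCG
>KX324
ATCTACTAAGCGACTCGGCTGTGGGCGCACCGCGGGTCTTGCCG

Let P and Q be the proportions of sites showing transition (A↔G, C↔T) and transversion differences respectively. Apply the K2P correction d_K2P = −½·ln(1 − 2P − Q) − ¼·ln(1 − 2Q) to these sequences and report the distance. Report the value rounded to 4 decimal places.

0.1233

Differing sites — 1:G/A (Ti); 7:A/T (Tv); 10:T/G (Tv); 11:T/C (Ti); 14:A/C (Tv).
Of the 5 differences, 2 transitions and 3 transversions over 44 sites: P = 2/44 = 0.045455, Q = 3/44 = 0.068182.
d = −0.5·ln(0.840908) − 0.25·ln(0.863636) = −0.5·(-0.173273) − 0.25·(-0.146604) = 0.1233.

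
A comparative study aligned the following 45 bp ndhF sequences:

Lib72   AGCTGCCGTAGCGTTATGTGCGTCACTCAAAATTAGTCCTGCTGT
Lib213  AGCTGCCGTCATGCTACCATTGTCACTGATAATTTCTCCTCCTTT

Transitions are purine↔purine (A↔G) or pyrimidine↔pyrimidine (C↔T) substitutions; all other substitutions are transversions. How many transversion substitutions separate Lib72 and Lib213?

The sequences differ at positions 10 (A/C, transversion), 11 (G/A, transition), 12 (C/T, transition), 14 (T/C, transition), 17 (T/C, transition), 18 (G/C, transversion), 19 (T/A, transversion), 20 (G/T, transversion), 21 (C/T, transition), 28 (C/G, transversion), 30 (A/T, transversion), 35 (A/T, transversion), 36 (G/C, transversion), 41 (G/C, transversion), 44 (G/T, transversion).
Of the 15 differences, 5 transitions and 10 transversions, so the answer is 10.

10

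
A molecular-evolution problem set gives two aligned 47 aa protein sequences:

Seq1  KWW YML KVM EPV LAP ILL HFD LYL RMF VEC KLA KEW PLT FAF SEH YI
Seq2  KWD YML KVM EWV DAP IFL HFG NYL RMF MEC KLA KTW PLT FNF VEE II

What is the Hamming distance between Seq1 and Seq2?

The sequences differ at positions 3 (W/D), 11 (P/W), 13 (L/D), 17 (L/F), 21 (D/G), 22 (L/N), 28 (V/M), 35 (E/T), 41 (A/N), 43 (S/V), 45 (H/E), 46 (Y/I).
That gives 12 mismatches out of 47 aligned sites, so the Hamming distance is 12.

12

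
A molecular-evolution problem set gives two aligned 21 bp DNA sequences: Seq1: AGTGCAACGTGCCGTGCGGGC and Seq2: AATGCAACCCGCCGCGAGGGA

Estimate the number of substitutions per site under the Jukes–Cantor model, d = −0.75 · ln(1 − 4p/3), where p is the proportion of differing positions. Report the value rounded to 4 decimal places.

Differing sites — 2:G/A; 9:G/C; 10:T/C; 15:T/C; 17:C/A; 21:C/A.
p = 6/21 = 0.285714.
d = −0.75 · ln(1 − (4/3)·0.285714) = −0.75 · ln(0.619048) = −0.75 · (-0.479572) = 0.3597.

0.3597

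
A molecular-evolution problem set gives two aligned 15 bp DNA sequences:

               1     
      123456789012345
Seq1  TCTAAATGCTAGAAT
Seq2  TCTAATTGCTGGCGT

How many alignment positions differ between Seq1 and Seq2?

Mismatches occur at site 6 (A↔T), site 11 (A↔G), site 13 (A↔C), site 14 (A↔G).
That gives 4 mismatches out of 15 aligned sites, so the Hamming distance is 4.

4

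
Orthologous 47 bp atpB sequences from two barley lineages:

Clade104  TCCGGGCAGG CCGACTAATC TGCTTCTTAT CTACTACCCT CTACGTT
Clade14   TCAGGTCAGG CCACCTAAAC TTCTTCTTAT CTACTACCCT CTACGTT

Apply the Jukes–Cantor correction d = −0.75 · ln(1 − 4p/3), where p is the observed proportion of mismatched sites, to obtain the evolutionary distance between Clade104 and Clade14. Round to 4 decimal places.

The sequences differ at positions 3 (C/A), 6 (G/T), 13 (G/A), 14 (A/C), 19 (T/A), 22 (G/T).
p = 6/47 = 0.127660.
d = −0.75 · ln(1 − (4/3)·0.127660) = −0.75 · ln(0.829787) = −0.75 · (-0.186586) = 0.1399.

0.1399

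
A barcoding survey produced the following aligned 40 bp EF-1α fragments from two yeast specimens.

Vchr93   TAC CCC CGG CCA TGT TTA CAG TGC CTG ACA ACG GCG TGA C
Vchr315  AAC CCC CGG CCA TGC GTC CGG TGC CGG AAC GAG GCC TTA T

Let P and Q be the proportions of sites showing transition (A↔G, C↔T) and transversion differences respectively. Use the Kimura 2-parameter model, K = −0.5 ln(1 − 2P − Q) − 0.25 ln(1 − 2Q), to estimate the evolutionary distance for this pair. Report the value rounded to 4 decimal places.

0.4262

Mismatches occur at site 1 (T→A, transversion), site 15 (T→C, transition), site 16 (T→G, transversion), site 18 (A→C, transversion), site 20 (A→G, transition), site 26 (T→G, transversion), site 29 (C→A, transversion), site 30 (A→C, transversion), site 31 (A→G, transition), site 32 (C→A, transversion), site 36 (G→C, transversion), site 38 (G→T, transversion), site 40 (C→T, transition).
Of the 13 differences, 4 transitions and 9 transversions over 40 sites: P = 4/40 = 0.100000, Q = 9/40 = 0.225000.
d = −0.5·ln(0.575000) − 0.25·ln(0.550000) = −0.5·(-0.553385) − 0.25·(-0.597837) = 0.4262.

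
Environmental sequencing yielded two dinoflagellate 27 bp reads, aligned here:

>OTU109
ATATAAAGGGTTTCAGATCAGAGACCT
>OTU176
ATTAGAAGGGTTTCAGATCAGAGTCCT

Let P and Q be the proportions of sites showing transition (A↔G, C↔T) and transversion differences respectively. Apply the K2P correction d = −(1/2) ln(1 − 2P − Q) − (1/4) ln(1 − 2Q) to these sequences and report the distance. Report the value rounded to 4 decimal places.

0.1652

The sequences differ at positions 3 (A/T, transversion), 4 (T/A, transversion), 5 (A/G, transition), 24 (A/T, transversion).
Of the 4 differences, 1 transition and 3 transversions over 27 sites: P = 1/27 = 0.037037, Q = 3/27 = 0.111111.
d = −0.5·ln(0.814815) − 0.25·ln(0.777778) = −0.5·(-0.204794) − 0.25·(-0.251314) = 0.1652.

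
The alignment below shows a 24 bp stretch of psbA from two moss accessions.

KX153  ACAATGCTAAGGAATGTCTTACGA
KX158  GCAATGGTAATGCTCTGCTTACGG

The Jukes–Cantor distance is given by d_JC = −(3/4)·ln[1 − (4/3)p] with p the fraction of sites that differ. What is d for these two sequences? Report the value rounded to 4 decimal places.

0.5199

The sequences differ at positions 1 (A/G), 7 (C/G), 11 (G/T), 13 (A/C), 14 (A/T), 15 (T/C), 16 (G/T), 17 (T/G), 24 (A/G).
p = 9/24 = 0.375000.
d = −0.75 · ln(1 − (4/3)·0.375000) = −0.75 · ln(0.500000) = −0.75 · (-0.693147) = 0.5199.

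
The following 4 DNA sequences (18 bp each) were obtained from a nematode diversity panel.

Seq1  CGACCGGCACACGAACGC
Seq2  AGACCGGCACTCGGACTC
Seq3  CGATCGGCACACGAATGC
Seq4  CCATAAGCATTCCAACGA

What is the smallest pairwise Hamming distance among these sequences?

2

Pairwise Hamming distances:
  Seq1 vs Seq2: 4
  Seq1 vs Seq3: 2
  Seq1 vs Seq4: 8
  Seq2 vs Seq3: 6
  Seq2 vs Seq4: 10
  Seq3 vs Seq4: 8
The smallest is 2, between Seq1 and Seq3.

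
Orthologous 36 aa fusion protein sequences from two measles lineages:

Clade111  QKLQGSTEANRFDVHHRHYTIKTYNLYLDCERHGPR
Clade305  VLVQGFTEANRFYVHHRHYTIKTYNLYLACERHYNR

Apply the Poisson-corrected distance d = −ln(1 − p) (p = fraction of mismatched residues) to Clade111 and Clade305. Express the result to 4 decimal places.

Mismatches occur at site 1 (Q→V), site 2 (K→L), site 3 (L→V), site 6 (S→F), site 13 (D→Y), site 29 (D→A), site 34 (G→Y), site 35 (P→N).
p = 8/36 = 0.222222.
d = −ln(1 − 0.222222) = −ln(0.777778) = 0.2513.

0.2513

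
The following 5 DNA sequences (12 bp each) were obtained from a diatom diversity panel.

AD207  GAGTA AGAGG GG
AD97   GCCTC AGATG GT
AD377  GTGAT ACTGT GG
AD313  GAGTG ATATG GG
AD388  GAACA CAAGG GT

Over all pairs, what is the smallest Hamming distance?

Pairwise Hamming distances:
  AD207 vs AD97: 5
  AD207 vs AD377: 6
  AD207 vs AD313: 3
  AD207 vs AD388: 5
  AD97 vs AD377: 9
  AD97 vs AD313: 5
  AD97 vs AD388: 7
  AD377 vs AD313: 7
  AD377 vs AD388: 9
  AD313 vs AD388: 7
The smallest is 3, between AD207 and AD313.

3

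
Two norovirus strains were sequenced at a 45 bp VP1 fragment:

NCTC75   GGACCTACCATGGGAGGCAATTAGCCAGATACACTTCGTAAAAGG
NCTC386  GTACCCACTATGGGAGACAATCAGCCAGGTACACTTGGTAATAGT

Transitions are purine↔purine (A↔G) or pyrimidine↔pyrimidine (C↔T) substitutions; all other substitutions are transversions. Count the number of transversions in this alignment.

4

The sequences differ at positions 2 (G/T, transversion), 6 (T/C, transition), 9 (C/T, transition), 17 (G/A, transition), 22 (T/C, transition), 29 (A/G, transition), 37 (C/G, transversion), 42 (A/T, transversion), 45 (G/T, transversion).
Of the 9 differences, 5 transitions and 4 transversions, so the answer is 4.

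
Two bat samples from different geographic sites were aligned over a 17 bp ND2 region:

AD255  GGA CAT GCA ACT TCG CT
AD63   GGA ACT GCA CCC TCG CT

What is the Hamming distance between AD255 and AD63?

4

Mismatches occur at site 4 (C/A), site 5 (A/C), site 10 (A/C), site 12 (T/C).
That gives 4 mismatches out of 17 aligned sites, so the Hamming distance is 4.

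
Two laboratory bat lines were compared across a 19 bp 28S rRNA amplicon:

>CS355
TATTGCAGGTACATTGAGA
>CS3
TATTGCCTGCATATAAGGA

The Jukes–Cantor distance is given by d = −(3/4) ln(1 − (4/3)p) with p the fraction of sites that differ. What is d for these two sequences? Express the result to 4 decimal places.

0.5068

Mismatches occur at site 7 (A↔C), site 8 (G↔T), site 10 (T↔C), site 12 (C↔T), site 15 (T↔A), site 16 (G↔A), site 17 (A↔G).
p = 7/19 = 0.368421.
d = −0.75 · ln(1 − (4/3)·0.368421) = −0.75 · ln(0.508772) = −0.75 · (-0.675755) = 0.5068.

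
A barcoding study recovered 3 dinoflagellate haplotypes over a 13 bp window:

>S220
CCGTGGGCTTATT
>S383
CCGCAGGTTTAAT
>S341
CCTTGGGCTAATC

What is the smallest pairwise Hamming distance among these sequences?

Pairwise Hamming distances:
  S220 vs S383: 4
  S220 vs S341: 3
  S383 vs S341: 7
The smallest is 3, between S220 and S341.

3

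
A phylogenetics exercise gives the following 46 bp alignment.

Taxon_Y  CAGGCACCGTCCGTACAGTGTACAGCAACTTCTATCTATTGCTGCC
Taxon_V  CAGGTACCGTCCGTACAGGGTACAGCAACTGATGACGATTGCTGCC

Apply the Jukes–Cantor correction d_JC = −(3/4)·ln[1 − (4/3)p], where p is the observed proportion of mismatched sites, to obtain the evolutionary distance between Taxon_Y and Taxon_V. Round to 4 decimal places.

0.1701

Differing sites — 5:C/T; 19:T/G; 31:T/G; 32:C/A; 34:A/G; 35:T/A; 37:T/G.
p = 7/46 = 0.152174.
d = −0.75 · ln(1 − (4/3)·0.152174) = −0.75 · ln(0.797101) = −0.75 · (-0.226774) = 0.1701.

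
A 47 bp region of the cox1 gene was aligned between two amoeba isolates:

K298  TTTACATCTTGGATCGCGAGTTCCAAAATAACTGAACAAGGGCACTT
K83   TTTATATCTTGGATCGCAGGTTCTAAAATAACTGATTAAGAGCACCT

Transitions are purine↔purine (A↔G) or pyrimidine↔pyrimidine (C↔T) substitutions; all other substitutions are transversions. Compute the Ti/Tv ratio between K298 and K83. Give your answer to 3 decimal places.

7.000

The sequences differ at positions 5 (C/T, transition), 18 (G/A, transition), 19 (A/G, transition), 24 (C/T, transition), 36 (A/T, transversion), 37 (C/T, transition), 41 (G/A, transition), 46 (T/C, transition).
Of the 8 differences, 7 transitions and 1 transversion, so Ti/Tv = 7/1 = 7.000.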